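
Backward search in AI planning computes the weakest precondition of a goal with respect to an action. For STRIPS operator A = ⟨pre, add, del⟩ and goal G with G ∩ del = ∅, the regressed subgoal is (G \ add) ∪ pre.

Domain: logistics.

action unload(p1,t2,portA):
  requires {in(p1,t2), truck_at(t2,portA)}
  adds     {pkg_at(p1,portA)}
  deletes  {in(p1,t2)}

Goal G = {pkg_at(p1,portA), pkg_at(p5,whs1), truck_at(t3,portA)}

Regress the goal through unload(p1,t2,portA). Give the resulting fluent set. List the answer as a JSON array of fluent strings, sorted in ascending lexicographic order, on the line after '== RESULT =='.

Regress:
  G ∩ del = {}  (empty — regression defined)
  G \ add = {pkg_at(p1,portA), pkg_at(p5,whs1), truck_at(t3,portA)} \ {pkg_at(p1,portA)} = {pkg_at(p5,whs1), truck_at(t3,portA)}
  ∪ pre   = {pkg_at(p5,whs1), truck_at(t3,portA)} ∪ {in(p1,t2), truck_at(t2,portA)}
          = {in(p1,t2), pkg_at(p5,whs1), truck_at(t2,portA), truck_at(t3,portA)}

== RESULT ==
["in(p1,t2)", "pkg_at(p5,whs1)", "truck_at(t2,portA)", "truck_at(t3,portA)"]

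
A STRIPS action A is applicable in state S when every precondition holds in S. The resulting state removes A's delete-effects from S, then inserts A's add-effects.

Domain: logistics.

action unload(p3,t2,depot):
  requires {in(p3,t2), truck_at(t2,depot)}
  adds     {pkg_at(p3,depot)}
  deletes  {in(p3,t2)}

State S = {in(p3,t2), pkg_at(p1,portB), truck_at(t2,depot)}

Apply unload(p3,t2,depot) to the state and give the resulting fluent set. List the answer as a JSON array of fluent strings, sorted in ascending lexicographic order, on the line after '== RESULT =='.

Progress:
  pre ⊆ S: {in(p3,t2), truck_at(t2,depot)} ⊆ S  — applicable
  S \ del = {pkg_at(p1,portB), truck_at(t2,depot)}
  ∪ add   = {pkg_at(p1,portB), pkg_at(p3,depot), truck_at(t2,depot)}

== RESULT ==
["pkg_at(p1,portB)", "pkg_at(p3,depot)", "truck_at(t2,depot)"]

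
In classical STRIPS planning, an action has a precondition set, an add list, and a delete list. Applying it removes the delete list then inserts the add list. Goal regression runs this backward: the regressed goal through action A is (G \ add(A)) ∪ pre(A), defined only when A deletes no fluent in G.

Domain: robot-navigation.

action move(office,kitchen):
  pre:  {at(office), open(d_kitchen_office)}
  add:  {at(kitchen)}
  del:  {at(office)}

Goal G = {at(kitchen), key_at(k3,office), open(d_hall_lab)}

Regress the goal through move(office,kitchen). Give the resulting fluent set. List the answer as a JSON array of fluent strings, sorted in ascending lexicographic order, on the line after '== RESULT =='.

Compute (G \ add) ∪ pre:
  G ∩ del = {}  (empty — regression defined)
  G \ add = {at(kitchen), key_at(k3,office), open(d_hall_lab)} \ {at(kitchen)} = {key_at(k3,office), open(d_hall_lab)}
  ∪ pre   = {key_at(k3,office), open(d_hall_lab)} ∪ {at(office), open(d_kitchen_office)}
          = {at(office), key_at(k3,office), open(d_hall_lab), open(d_kitchen_office)}

== RESULT ==
["at(office)", "key_at(k3,office)", "open(d_hall_lab)", "open(d_kitchen_office)"]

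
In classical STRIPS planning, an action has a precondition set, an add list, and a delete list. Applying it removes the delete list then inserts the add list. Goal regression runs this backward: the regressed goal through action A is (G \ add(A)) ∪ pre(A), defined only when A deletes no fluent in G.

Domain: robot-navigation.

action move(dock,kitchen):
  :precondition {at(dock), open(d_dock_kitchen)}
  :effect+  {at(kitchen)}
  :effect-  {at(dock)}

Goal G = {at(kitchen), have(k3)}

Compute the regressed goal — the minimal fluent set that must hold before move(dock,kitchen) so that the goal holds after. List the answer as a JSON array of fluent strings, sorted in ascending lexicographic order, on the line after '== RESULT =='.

Compute (G \ add) ∪ pre:
  G ∩ del = {}  (empty — regression defined)
  G \ add = {at(kitchen), have(k3)} \ {at(kitchen)} = {have(k3)}
  ∪ pre   = {have(k3)} ∪ {at(dock), open(d_dock_kitchen)}
          = {at(dock), have(k3), open(d_dock_kitchen)}

== RESULT ==
["at(dock)", "have(k3)", "open(d_dock_kitchen)"]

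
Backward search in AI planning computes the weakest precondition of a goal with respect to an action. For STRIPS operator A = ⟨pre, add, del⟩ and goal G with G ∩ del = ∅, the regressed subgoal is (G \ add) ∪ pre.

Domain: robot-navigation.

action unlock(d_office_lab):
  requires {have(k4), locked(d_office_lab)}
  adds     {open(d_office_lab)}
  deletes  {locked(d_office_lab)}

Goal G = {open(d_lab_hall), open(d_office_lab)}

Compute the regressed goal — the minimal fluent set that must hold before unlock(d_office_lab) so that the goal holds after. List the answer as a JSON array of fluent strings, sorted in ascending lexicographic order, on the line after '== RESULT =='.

Compute (G \ add) ∪ pre:
  G ∩ del = {}  (empty — regression defined)
  G \ add = {open(d_lab_hall), open(d_office_lab)} \ {open(d_office_lab)} = {open(d_lab_hall)}
  ∪ pre   = {open(d_lab_hall)} ∪ {have(k4), locked(d_office_lab)}
          = {have(k4), locked(d_office_lab), open(d_lab_hall)}

== RESULT ==
["have(k4)", "locked(d_office_lab)", "open(d_lab_hall)"]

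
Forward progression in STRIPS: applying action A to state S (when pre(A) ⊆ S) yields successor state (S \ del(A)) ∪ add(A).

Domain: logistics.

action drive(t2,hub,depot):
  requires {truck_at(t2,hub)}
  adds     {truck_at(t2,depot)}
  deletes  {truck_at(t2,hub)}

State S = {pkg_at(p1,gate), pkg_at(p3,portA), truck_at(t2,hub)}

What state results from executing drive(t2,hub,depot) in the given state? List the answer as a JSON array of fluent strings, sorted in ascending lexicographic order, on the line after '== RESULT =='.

Progress:
  pre ⊆ S: {truck_at(t2,hub)} ⊆ S  — applicable
  S \ del = {pkg_at(p1,gate), pkg_at(p3,portA)}
  ∪ add   = {pkg_at(p1,gate), pkg_at(p3,portA), truck_at(t2,depot)}

== RESULT ==
["pkg_at(p1,gate)", "pkg_at(p3,portA)", "truck_at(t2,depot)"]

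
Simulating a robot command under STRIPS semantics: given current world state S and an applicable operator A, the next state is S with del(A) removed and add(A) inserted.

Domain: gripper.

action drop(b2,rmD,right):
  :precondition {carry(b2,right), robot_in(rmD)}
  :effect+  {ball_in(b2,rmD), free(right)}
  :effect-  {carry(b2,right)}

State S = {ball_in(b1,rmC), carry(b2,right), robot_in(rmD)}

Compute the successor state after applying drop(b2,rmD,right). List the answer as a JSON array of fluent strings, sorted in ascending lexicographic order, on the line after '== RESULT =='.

Progress:
  pre ⊆ S: {carry(b2,right), robot_in(rmD)} ⊆ S  — applicable
  S \ del = {ball_in(b1,rmC), robot_in(rmD)}
  ∪ add   = {ball_in(b1,rmC), ball_in(b2,rmD), free(right), robot_in(rmD)}

== RESULT ==
["ball_in(b1,rmC)", "ball_in(b2,rmD)", "free(right)", "robot_in(rmD)"]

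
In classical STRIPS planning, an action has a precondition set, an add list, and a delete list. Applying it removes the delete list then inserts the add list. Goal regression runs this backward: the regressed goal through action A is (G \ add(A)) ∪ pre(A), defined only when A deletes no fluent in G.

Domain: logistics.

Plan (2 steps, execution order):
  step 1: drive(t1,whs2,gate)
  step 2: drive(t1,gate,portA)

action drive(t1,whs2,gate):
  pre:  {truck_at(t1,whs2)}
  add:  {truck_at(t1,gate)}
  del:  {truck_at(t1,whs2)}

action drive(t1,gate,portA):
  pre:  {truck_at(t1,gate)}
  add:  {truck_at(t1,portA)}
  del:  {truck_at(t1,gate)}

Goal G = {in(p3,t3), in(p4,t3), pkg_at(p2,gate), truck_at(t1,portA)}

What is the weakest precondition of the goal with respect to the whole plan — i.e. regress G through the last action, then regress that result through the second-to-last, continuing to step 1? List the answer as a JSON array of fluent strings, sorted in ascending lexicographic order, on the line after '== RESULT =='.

Regress step by step:
  through step 2 (drive(t1,gate,portA)): drop {truck_at(t1,portA)}, keep {in(p3,t3), in(p4,t3), pkg_at(p2,gate)}, require {truck_at(t1,gate)}
    → {in(p3,t3), in(p4,t3), pkg_at(p2,gate), truck_at(t1,gate)}
  through step 1 (drive(t1,whs2,gate)): drop {truck_at(t1,gate)}, keep {in(p3,t3), in(p4,t3), pkg_at(p2,gate)}, require {truck_at(t1,whs2)}
    → {in(p3,t3), in(p4,t3), pkg_at(p2,gate), truck_at(t1,whs2)}

== RESULT ==
["in(p3,t3)", "in(p4,t3)", "pkg_at(p2,gate)", "truck_at(t1,whs2)"]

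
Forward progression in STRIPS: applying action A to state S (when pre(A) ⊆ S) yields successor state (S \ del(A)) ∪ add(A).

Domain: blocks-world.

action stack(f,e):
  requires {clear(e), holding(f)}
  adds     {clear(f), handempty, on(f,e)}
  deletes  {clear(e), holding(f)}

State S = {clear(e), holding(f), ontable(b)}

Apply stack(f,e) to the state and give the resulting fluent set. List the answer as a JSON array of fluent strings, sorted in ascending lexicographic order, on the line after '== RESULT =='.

Compute (S \ del) ∪ add:
  pre ⊆ S: {clear(e), holding(f)} ⊆ S  — applicable
  S \ del = {ontable(b)}
  ∪ add   = {clear(f), handempty, on(f,e), ontable(b)}

== RESULT ==
["clear(f)", "handempty", "on(f,e)", "ontable(b)"]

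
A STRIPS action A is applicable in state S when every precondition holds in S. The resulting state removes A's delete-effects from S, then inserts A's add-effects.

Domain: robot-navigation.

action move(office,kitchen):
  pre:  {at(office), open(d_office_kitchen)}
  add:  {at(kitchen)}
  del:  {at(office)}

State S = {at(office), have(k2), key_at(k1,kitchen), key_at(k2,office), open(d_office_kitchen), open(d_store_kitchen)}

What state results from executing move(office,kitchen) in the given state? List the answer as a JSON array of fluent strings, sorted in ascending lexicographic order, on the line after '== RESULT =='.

Progress:
  pre ⊆ S: {at(office), open(d_office_kitchen)} ⊆ S  — applicable
  S \ del = {have(k2), key_at(k1,kitchen), key_at(k2,office), open(d_office_kitchen), open(d_store_kitchen)}
  ∪ add   = {at(kitchen), have(k2), key_at(k1,kitchen), key_at(k2,office), open(d_office_kitchen), open(d_store_kitchen)}

== RESULT ==
["at(kitchen)", "have(k2)", "key_at(k1,kitchen)", "key_at(k2,office)", "open(d_office_kitchen)", "open(d_store_kitchen)"]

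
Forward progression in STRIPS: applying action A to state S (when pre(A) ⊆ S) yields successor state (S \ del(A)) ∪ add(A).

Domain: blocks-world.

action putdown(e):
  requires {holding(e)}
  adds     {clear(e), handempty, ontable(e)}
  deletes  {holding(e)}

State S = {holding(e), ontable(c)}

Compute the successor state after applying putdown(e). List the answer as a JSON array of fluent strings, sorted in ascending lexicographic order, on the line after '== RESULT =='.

Progress:
  pre ⊆ S: {holding(e)} ⊆ S  — applicable
  S \ del = {ontable(c)}
  ∪ add   = {clear(e), handempty, ontable(c), ontable(e)}

== RESULT ==
["clear(e)", "handempty", "ontable(c)", "ontable(e)"]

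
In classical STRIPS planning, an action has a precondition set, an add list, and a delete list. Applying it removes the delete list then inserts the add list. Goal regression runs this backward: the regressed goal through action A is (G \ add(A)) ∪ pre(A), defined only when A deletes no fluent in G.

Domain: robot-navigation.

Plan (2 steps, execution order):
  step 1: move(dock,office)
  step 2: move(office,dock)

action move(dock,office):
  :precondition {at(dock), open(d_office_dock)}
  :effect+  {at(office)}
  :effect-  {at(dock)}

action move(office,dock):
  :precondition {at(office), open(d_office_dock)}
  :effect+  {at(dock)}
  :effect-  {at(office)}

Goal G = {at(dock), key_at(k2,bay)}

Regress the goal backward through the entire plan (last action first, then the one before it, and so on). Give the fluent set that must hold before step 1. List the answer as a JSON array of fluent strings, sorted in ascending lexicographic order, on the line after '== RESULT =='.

Regress step by step:
  through step 2 (move(office,dock)): drop {at(dock)}, keep {key_at(k2,bay)}, require {at(office), open(d_office_dock)}
    → {at(office), key_at(k2,bay), open(d_office_dock)}
  through step 1 (move(dock,office)): drop {at(office)}, keep {key_at(k2,bay), open(d_office_dock)}, require {at(dock), open(d_office_dock)}
    → {at(dock), key_at(k2,bay), open(d_office_dock)}

== RESULT ==
["at(dock)", "key_at(k2,bay)", "open(d_office_dock)"]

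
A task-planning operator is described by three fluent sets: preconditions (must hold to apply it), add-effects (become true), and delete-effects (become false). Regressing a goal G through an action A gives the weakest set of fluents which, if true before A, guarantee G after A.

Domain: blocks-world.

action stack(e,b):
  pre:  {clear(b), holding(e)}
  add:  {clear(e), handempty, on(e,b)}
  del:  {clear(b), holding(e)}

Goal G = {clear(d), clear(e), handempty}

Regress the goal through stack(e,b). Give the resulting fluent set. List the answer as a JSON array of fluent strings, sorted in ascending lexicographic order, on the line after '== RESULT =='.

Compute (G \ add) ∪ pre:
  G ∩ del = {}  (empty — regression defined)
  G \ add = {clear(d), clear(e), handempty} \ {clear(e), handempty, on(e,b)} = {clear(d)}
  ∪ pre   = {clear(d)} ∪ {clear(b), holding(e)}
          = {clear(b), clear(d), holding(e)}

== RESULT ==
["clear(b)", "clear(d)", "holding(e)"]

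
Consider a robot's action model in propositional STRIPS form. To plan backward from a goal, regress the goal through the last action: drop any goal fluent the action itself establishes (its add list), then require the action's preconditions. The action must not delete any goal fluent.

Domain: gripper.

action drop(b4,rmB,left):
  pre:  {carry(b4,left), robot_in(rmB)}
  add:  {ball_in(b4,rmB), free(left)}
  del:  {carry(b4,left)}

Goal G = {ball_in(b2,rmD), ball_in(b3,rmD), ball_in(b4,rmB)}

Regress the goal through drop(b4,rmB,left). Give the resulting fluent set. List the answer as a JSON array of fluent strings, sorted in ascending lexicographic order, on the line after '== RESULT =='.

Compute (G \ add) ∪ pre:
  G ∩ del = {}  (empty — regression defined)
  G \ add = {ball_in(b2,rmD), ball_in(b3,rmD), ball_in(b4,rmB)} \ {ball_in(b4,rmB), free(left)} = {ball_in(b2,rmD), ball_in(b3,rmD)}
  ∪ pre   = {ball_in(b2,rmD), ball_in(b3,rmD)} ∪ {carry(b4,left), robot_in(rmB)}
          = {ball_in(b2,rmD), ball_in(b3,rmD), carry(b4,left), robot_in(rmB)}

== RESULT ==
["ball_in(b2,rmD)", "ball_in(b3,rmD)", "carry(b4,left)", "robot_in(rmB)"]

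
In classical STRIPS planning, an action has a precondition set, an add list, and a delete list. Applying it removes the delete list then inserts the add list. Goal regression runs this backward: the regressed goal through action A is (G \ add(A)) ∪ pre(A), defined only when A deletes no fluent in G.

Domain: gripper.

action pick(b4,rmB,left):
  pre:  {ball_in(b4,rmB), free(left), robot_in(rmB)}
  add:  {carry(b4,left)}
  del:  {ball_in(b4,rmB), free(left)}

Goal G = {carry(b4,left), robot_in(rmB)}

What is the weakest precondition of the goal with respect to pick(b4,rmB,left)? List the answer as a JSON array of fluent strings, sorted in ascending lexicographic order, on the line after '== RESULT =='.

Compute (G \ add) ∪ pre:
  G ∩ del = {}  (empty — regression defined)
  G \ add = {carry(b4,left), robot_in(rmB)} \ {carry(b4,left)} = {robot_in(rmB)}
  ∪ pre   = {robot_in(rmB)} ∪ {ball_in(b4,rmB), free(left), robot_in(rmB)}
          = {ball_in(b4,rmB), free(left), robot_in(rmB)}

== RESULT ==
["ball_in(b4,rmB)", "free(left)", "robot_in(rmB)"]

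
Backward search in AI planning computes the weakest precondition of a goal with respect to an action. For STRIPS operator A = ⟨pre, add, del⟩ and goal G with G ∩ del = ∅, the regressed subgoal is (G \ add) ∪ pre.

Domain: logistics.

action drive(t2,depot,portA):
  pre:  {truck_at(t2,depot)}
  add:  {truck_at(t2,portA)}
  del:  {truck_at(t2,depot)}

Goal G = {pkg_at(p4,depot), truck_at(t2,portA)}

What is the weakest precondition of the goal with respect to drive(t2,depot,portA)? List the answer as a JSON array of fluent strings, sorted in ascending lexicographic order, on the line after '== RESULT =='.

Compute (G \ add) ∪ pre:
  G ∩ del = {}  (empty — regression defined)
  G \ add = {pkg_at(p4,depot), truck_at(t2,portA)} \ {truck_at(t2,portA)} = {pkg_at(p4,depot)}
  ∪ pre   = {pkg_at(p4,depot)} ∪ {truck_at(t2,depot)}
          = {pkg_at(p4,depot), truck_at(t2,depot)}

== RESULT ==
["pkg_at(p4,depot)", "truck_at(t2,depot)"]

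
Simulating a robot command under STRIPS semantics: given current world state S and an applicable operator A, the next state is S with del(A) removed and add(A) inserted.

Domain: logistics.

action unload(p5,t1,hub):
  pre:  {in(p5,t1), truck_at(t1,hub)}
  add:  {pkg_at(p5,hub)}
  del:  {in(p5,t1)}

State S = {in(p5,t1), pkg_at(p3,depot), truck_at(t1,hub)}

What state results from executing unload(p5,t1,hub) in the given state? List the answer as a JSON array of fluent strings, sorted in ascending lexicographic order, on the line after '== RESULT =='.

Compute (S \ del) ∪ add:
  pre ⊆ S: {in(p5,t1), truck_at(t1,hub)} ⊆ S  — applicable
  S \ del = {pkg_at(p3,depot), truck_at(t1,hub)}
  ∪ add   = {pkg_at(p3,depot), pkg_at(p5,hub), truck_at(t1,hub)}

== RESULT ==
["pkg_at(p3,depot)", "pkg_at(p5,hub)", "truck_at(t1,hub)"]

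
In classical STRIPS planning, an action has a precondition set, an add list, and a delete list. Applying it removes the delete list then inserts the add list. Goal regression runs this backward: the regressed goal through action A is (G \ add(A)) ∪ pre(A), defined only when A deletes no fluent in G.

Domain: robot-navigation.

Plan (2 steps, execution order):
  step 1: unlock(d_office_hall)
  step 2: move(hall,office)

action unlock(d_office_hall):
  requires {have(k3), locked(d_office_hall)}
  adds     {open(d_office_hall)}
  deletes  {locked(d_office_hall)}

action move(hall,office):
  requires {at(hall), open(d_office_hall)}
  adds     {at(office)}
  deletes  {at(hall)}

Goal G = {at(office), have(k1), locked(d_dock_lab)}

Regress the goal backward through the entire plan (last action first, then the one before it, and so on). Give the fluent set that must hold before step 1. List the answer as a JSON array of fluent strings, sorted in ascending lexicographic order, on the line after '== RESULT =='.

Regress step by step:
  through step 2 (move(hall,office)): drop {at(office)}, keep {have(k1), locked(d_dock_lab)}, require {at(hall), open(d_office_hall)}
    → {at(hall), have(k1), locked(d_dock_lab), open(d_office_hall)}
  through step 1 (unlock(d_office_hall)): drop {open(d_office_hall)}, keep {at(hall), have(k1), locked(d_dock_lab)}, require {have(k3), locked(d_office_hall)}
    → {at(hall), have(k1), have(k3), locked(d_dock_lab), locked(d_office_hall)}

== RESULT ==
["at(hall)", "have(k1)", "have(k3)", "locked(d_dock_lab)", "locked(d_office_hall)"]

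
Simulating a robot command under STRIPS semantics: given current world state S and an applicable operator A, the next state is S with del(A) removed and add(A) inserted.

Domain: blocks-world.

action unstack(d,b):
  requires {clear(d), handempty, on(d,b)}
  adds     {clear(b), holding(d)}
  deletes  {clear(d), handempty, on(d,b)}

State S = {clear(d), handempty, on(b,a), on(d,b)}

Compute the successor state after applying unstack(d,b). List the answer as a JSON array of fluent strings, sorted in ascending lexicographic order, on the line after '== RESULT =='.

Progress:
  pre ⊆ S: {clear(d), handempty, on(d,b)} ⊆ S  — applicable
  S \ del = {on(b,a)}
  ∪ add   = {clear(b), holding(d), on(b,a)}

== RESULT ==
["clear(b)", "holding(d)", "on(b,a)"]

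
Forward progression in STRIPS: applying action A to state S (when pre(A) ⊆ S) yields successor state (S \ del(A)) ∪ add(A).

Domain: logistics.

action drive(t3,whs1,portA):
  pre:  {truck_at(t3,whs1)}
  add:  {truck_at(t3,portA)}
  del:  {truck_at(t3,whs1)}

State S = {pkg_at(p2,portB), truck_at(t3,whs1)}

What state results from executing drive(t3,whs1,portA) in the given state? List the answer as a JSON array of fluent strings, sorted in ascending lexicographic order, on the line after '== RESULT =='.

Compute (S \ del) ∪ add:
  pre ⊆ S: {truck_at(t3,whs1)} ⊆ S  — applicable
  S \ del = {pkg_at(p2,portB)}
  ∪ add   = {pkg_at(p2,portB), truck_at(t3,portA)}

== RESULT ==
["pkg_at(p2,portB)", "truck_at(t3,portA)"]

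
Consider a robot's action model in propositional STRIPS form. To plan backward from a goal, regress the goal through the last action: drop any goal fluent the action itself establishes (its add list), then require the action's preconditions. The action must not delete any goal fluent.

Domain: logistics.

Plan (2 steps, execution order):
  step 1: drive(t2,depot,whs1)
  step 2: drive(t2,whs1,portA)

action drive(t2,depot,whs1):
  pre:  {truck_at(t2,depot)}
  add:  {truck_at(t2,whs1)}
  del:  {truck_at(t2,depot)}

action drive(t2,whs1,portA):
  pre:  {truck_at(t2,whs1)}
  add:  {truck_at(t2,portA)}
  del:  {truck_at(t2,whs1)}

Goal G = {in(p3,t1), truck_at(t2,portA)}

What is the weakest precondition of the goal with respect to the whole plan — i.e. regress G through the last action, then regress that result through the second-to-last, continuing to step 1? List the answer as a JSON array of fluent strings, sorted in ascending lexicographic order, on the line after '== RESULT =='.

Regress step by step:
  through step 2 (drive(t2,whs1,portA)): drop {truck_at(t2,portA)}, keep {in(p3,t1)}, require {truck_at(t2,whs1)}
    → {in(p3,t1), truck_at(t2,whs1)}
  through step 1 (drive(t2,depot,whs1)): drop {truck_at(t2,whs1)}, keep {in(p3,t1)}, require {truck_at(t2,depot)}
    → {in(p3,t1), truck_at(t2,depot)}

== RESULT ==
["in(p3,t1)", "truck_at(t2,depot)"]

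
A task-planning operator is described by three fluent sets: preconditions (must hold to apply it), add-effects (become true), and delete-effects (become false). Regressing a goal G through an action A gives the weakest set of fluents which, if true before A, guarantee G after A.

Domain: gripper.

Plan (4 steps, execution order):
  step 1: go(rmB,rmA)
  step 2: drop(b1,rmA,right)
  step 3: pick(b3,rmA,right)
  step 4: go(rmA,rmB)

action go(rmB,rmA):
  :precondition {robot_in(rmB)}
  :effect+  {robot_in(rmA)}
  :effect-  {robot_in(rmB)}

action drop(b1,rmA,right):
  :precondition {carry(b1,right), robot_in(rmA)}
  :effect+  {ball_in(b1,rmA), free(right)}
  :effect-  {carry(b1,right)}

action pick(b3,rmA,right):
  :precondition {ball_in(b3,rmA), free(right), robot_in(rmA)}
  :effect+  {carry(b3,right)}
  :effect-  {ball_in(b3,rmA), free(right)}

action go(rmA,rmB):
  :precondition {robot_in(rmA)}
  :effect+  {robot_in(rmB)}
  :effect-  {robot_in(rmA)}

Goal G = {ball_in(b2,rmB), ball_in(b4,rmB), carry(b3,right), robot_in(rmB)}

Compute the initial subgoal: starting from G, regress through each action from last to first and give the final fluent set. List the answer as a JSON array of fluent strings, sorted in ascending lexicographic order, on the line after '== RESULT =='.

Regress step by step:
  through step 4 (go(rmA,rmB)): drop {robot_in(rmB)}, keep {ball_in(b2,rmB), ball_in(b4,rmB), carry(b3,right)}, require {robot_in(rmA)}
    → {ball_in(b2,rmB), ball_in(b4,rmB), carry(b3,right), robot_in(rmA)}
  through step 3 (pick(b3,rmA,right)): drop {carry(b3,right)}, keep {ball_in(b2,rmB), ball_in(b4,rmB), robot_in(rmA)}, require {ball_in(b3,rmA), free(right), robot_in(rmA)}
    → {ball_in(b2,rmB), ball_in(b3,rmA), ball_in(b4,rmB), free(right), robot_in(rmA)}
  through step 2 (drop(b1,rmA,right)): drop {free(right)}, keep {ball_in(b2,rmB), ball_in(b3,rmA), ball_in(b4,rmB), robot_in(rmA)}, require {carry(b1,right), robot_in(rmA)}
    → {ball_in(b2,rmB), ball_in(b3,rmA), ball_in(b4,rmB), carry(b1,right), robot_in(rmA)}
  through step 1 (go(rmB,rmA)): drop {robot_in(rmA)}, keep {ball_in(b2,rmB), ball_in(b3,rmA), ball_in(b4,rmB), carry(b1,right)}, require {robot_in(rmB)}
    → {ball_in(b2,rmB), ball_in(b3,rmA), ball_in(b4,rmB), carry(b1,right), robot_in(rmB)}

== RESULT ==
["ball_in(b2,rmB)", "ball_in(b3,rmA)", "ball_in(b4,rmB)", "carry(b1,right)", "robot_in(rmB)"]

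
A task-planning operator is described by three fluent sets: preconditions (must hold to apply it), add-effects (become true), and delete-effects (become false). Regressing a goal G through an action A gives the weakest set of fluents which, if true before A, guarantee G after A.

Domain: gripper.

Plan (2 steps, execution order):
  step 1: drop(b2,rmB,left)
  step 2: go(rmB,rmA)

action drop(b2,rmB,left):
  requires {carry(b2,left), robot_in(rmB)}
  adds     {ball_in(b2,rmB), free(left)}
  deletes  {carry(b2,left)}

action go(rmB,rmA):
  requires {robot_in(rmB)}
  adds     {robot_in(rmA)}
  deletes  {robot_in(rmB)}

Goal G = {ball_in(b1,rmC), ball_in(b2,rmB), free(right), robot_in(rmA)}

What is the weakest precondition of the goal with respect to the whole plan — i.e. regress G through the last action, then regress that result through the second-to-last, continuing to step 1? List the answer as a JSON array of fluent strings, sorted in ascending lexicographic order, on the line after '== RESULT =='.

Work backward from the goal:
  through step 2 (go(rmB,rmA)): drop {robot_in(rmA)}, keep {ball_in(b1,rmC), ball_in(b2,rmB), free(right)}, require {robot_in(rmB)}
    → {ball_in(b1,rmC), ball_in(b2,rmB), free(right), robot_in(rmB)}
  through step 1 (drop(b2,rmB,left)): drop {ball_in(b2,rmB)}, keep {ball_in(b1,rmC), free(right), robot_in(rmB)}, require {carry(b2,left), robot_in(rmB)}
    → {ball_in(b1,rmC), carry(b2,left), free(right), robot_in(rmB)}

== RESULT ==
["ball_in(b1,rmC)", "carry(b2,left)", "free(right)", "robot_in(rmB)"]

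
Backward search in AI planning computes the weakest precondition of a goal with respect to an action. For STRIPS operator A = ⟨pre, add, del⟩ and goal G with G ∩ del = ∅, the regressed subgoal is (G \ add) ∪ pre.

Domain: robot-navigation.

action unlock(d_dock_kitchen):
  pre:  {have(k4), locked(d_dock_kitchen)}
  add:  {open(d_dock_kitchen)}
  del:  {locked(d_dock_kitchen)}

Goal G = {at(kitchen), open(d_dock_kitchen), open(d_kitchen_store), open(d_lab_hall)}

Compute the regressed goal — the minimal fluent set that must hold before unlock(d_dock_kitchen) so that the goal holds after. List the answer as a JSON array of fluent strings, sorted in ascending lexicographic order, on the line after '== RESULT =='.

Regress:
  G ∩ del = {}  (empty — regression defined)
  G \ add = {at(kitchen), open(d_dock_kitchen), open(d_kitchen_store), open(d_lab_hall)} \ {open(d_dock_kitchen)} = {at(kitchen), open(d_kitchen_store), open(d_lab_hall)}
  ∪ pre   = {at(kitchen), open(d_kitchen_store), open(d_lab_hall)} ∪ {have(k4), locked(d_dock_kitchen)}
          = {at(kitchen), have(k4), locked(d_dock_kitchen), open(d_kitchen_store), open(d_lab_hall)}

== RESULT ==
["at(kitchen)", "have(k4)", "locked(d_dock_kitchen)", "open(d_kitchen_store)", "open(d_lab_hall)"]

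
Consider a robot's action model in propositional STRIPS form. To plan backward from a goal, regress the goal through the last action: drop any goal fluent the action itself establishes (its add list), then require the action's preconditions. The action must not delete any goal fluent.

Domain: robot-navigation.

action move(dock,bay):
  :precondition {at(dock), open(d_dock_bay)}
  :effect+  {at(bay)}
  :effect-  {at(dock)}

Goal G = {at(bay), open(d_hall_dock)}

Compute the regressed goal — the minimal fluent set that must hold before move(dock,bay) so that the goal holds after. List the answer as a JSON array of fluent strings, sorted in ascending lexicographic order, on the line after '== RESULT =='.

Regress:
  G ∩ del = {}  (empty — regression defined)
  G \ add = {at(bay), open(d_hall_dock)} \ {at(bay)} = {open(d_hall_dock)}
  ∪ pre   = {open(d_hall_dock)} ∪ {at(dock), open(d_dock_bay)}
          = {at(dock), open(d_dock_bay), open(d_hall_dock)}

== RESULT ==
["at(dock)", "open(d_dock_bay)", "open(d_hall_dock)"]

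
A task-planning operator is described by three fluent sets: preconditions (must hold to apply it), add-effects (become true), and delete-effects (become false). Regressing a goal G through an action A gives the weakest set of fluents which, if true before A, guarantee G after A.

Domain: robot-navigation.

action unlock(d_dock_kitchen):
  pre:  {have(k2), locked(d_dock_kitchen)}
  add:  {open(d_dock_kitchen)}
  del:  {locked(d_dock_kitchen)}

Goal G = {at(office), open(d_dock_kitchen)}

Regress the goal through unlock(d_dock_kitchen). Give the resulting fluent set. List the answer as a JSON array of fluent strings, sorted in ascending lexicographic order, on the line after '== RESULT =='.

Regress:
  G ∩ del = {}  (empty — regression defined)
  G \ add = {at(office), open(d_dock_kitchen)} \ {open(d_dock_kitchen)} = {at(office)}
  ∪ pre   = {at(office)} ∪ {have(k2), locked(d_dock_kitchen)}
          = {at(office), have(k2), locked(d_dock_kitchen)}

== RESULT ==
["at(office)", "have(k2)", "locked(d_dock_kitchen)"]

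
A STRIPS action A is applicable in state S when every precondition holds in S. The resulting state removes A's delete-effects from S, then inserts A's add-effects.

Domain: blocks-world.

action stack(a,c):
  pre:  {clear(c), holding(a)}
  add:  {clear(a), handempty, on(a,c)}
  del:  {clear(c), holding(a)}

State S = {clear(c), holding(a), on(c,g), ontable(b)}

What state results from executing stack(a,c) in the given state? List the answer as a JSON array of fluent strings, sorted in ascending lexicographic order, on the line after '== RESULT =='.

Compute (S \ del) ∪ add:
  pre ⊆ S: {clear(c), holding(a)} ⊆ S  — applicable
  S \ del = {on(c,g), ontable(b)}
  ∪ add   = {clear(a), handempty, on(a,c), on(c,g), ontable(b)}

== RESULT ==
["clear(a)", "handempty", "on(a,c)", "on(c,g)", "ontable(b)"]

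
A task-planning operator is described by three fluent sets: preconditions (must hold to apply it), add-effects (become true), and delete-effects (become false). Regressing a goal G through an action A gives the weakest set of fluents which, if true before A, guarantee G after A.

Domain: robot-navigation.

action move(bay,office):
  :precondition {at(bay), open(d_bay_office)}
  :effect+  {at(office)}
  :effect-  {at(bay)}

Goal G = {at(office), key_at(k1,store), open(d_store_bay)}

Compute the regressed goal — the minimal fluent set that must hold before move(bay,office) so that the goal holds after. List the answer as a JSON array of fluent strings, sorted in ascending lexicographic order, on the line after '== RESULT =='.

Regress:
  G ∩ del = {}  (empty — regression defined)
  G \ add = {at(office), key_at(k1,store), open(d_store_bay)} \ {at(office)} = {key_at(k1,store), open(d_store_bay)}
  ∪ pre   = {key_at(k1,store), open(d_store_bay)} ∪ {at(bay), open(d_bay_office)}
          = {at(bay), key_at(k1,store), open(d_bay_office), open(d_store_bay)}

== RESULT ==
["at(bay)", "key_at(k1,store)", "open(d_bay_office)", "open(d_store_bay)"]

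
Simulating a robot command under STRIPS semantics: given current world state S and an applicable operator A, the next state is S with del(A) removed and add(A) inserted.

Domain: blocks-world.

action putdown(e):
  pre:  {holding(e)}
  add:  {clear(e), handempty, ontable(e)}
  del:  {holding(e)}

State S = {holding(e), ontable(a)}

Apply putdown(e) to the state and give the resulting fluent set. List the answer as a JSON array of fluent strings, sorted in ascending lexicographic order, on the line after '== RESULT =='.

Compute (S \ del) ∪ add:
  pre ⊆ S: {holding(e)} ⊆ S  — applicable
  S \ del = {ontable(a)}
  ∪ add   = {clear(e), handempty, ontable(a), ontable(e)}

== RESULT ==
["clear(e)", "handempty", "ontable(a)", "ontable(e)"]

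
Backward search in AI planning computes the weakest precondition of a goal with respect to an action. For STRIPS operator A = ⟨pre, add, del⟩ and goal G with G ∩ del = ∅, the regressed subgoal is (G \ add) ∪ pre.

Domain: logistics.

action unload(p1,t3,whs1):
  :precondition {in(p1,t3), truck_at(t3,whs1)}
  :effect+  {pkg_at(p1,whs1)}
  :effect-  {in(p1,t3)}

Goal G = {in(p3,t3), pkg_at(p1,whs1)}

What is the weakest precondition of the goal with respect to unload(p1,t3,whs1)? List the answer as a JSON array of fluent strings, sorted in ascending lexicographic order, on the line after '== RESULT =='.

Compute (G \ add) ∪ pre:
  G ∩ del = {}  (empty — regression defined)
  G \ add = {in(p3,t3), pkg_at(p1,whs1)} \ {pkg_at(p1,whs1)} = {in(p3,t3)}
  ∪ pre   = {in(p3,t3)} ∪ {in(p1,t3), truck_at(t3,whs1)}
          = {in(p1,t3), in(p3,t3), truck_at(t3,whs1)}

== RESULT ==
["in(p1,t3)", "in(p3,t3)", "truck_at(t3,whs1)"]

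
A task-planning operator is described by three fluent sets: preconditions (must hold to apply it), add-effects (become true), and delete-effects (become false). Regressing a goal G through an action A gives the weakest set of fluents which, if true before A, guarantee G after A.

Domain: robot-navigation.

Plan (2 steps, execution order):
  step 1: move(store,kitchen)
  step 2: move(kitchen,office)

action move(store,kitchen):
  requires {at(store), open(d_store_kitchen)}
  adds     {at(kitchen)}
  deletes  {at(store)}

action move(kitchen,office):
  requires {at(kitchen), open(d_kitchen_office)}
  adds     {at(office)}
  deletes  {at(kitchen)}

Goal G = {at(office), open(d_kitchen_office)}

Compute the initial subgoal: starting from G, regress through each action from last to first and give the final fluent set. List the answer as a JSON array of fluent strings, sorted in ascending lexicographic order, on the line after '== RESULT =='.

Regress step by step:
  through step 2 (move(kitchen,office)): drop {at(office)}, keep {open(d_kitchen_office)}, require {at(kitchen), open(d_kitchen_office)}
    → {at(kitchen), open(d_kitchen_office)}
  through step 1 (move(store,kitchen)): drop {at(kitchen)}, keep {open(d_kitchen_office)}, require {at(store), open(d_store_kitchen)}
    → {at(store), open(d_kitchen_office), open(d_store_kitchen)}

== RESULT ==
["at(store)", "open(d_kitchen_office)", "open(d_store_kitchen)"]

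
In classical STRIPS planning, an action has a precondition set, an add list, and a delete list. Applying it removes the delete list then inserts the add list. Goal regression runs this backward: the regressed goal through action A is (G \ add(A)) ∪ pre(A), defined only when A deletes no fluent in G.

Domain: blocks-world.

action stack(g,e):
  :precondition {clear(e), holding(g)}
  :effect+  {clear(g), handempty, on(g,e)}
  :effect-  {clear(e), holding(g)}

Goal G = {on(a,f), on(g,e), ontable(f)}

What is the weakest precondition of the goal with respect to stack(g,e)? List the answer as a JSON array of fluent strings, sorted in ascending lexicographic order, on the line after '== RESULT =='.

Regress:
  G ∩ del = {}  (empty — regression defined)
  G \ add = {on(a,f), on(g,e), ontable(f)} \ {clear(g), handempty, on(g,e)} = {on(a,f), ontable(f)}
  ∪ pre   = {on(a,f), ontable(f)} ∪ {clear(e), holding(g)}
          = {clear(e), holding(g), on(a,f), ontable(f)}

== RESULT ==
["clear(e)", "holding(g)", "on(a,f)", "ontable(f)"]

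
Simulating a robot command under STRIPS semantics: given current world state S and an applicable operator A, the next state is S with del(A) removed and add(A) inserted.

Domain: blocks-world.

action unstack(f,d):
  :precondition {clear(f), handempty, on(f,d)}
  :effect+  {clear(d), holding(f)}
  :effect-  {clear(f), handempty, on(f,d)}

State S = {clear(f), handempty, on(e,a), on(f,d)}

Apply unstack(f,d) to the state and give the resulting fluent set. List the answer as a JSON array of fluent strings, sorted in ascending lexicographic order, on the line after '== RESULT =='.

Progress:
  pre ⊆ S: {clear(f), handempty, on(f,d)} ⊆ S  — applicable
  S \ del = {on(e,a)}
  ∪ add   = {clear(d), holding(f), on(e,a)}

== RESULT ==
["clear(d)", "holding(f)", "on(e,a)"]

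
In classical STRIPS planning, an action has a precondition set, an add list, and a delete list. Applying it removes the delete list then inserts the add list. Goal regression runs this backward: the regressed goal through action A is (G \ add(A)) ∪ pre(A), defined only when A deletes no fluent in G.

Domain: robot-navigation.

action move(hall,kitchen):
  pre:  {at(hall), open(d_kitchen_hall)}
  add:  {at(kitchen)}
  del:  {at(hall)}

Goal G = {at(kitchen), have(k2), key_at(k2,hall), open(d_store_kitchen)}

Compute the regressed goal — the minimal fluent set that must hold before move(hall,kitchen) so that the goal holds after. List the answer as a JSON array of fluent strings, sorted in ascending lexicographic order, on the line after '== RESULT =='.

Compute (G \ add) ∪ pre:
  G ∩ del = {}  (empty — regression defined)
  G \ add = {at(kitchen), have(k2), key_at(k2,hall), open(d_store_kitchen)} \ {at(kitchen)} = {have(k2), key_at(k2,hall), open(d_store_kitchen)}
  ∪ pre   = {have(k2), key_at(k2,hall), open(d_store_kitchen)} ∪ {at(hall), open(d_kitchen_hall)}
          = {at(hall), have(k2), key_at(k2,hall), open(d_kitchen_hall), open(d_store_kitchen)}

== RESULT ==
["at(hall)", "have(k2)", "key_at(k2,hall)", "open(d_kitchen_hall)", "open(d_store_kitchen)"]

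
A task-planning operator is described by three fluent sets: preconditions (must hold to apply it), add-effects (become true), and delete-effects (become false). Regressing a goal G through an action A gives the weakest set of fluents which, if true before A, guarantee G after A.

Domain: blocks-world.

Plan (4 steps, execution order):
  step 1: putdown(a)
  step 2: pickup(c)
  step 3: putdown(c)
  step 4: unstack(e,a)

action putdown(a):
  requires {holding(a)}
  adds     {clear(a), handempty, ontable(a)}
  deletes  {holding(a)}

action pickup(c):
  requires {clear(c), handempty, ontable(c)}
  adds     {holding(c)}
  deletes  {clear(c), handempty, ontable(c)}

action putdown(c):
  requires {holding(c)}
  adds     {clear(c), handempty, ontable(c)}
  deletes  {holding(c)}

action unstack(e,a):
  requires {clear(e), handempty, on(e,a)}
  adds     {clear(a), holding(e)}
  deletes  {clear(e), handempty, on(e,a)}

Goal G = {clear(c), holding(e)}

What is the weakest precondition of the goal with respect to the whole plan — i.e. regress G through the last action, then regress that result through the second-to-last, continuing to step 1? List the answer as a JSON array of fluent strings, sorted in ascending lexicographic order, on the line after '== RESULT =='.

Work backward from the goal:
  through step 4 (unstack(e,a)): drop {holding(e)}, keep {clear(c)}, require {clear(e), handempty, on(e,a)}
    → {clear(c), clear(e), handempty, on(e,a)}
  through step 3 (putdown(c)): drop {clear(c), handempty}, keep {clear(e), on(e,a)}, require {holding(c)}
    → {clear(e), holding(c), on(e,a)}
  through step 2 (pickup(c)): drop {holding(c)}, keep {clear(e), on(e,a)}, require {clear(c), handempty, ontable(c)}
    → {clear(c), clear(e), handempty, on(e,a), ontable(c)}
  through step 1 (putdown(a)): drop {handempty}, keep {clear(c), clear(e), on(e,a), ontable(c)}, require {holding(a)}
    → {clear(c), clear(e), holding(a), on(e,a), ontable(c)}

== RESULT ==
["clear(c)", "clear(e)", "holding(a)", "on(e,a)", "ontable(c)"]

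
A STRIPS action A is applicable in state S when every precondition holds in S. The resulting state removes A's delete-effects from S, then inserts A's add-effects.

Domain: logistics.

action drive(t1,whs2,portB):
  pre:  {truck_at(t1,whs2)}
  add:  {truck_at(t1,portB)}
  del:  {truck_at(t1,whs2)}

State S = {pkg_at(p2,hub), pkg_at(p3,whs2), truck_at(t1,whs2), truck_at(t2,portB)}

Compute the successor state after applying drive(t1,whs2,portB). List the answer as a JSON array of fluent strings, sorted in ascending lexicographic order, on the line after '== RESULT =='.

Compute (S \ del) ∪ add:
  pre ⊆ S: {truck_at(t1,whs2)} ⊆ S  — applicable
  S \ del = {pkg_at(p2,hub), pkg_at(p3,whs2), truck_at(t2,portB)}
  ∪ add   = {pkg_at(p2,hub), pkg_at(p3,whs2), truck_at(t1,portB), truck_at(t2,portB)}

== RESULT ==
["pkg_at(p2,hub)", "pkg_at(p3,whs2)", "truck_at(t1,portB)", "truck_at(t2,portB)"]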